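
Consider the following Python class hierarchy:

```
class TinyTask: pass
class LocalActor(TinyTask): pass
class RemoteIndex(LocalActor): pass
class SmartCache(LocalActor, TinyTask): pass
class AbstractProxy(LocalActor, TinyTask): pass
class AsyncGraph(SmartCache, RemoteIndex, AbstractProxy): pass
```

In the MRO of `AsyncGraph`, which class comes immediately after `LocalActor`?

L[AsyncGraph] = AsyncGraph + merge(L[SmartCache], L[RemoteIndex], L[AbstractProxy], [SmartCache RemoteIndex AbstractProxy])
  take SmartCache:  [SmartCache LocalActor TinyTask object] + [RemoteIndex LocalActor TinyTask object] + [AbstractProxy LocalActor TinyTask object] + [SmartCache RemoteIndex AbstractProxy]
  take RemoteIndex:  [LocalActor TinyTask object] + [RemoteIndex LocalActor TinyTask object] + [AbstractProxy LocalActor TinyTask object] + [RemoteIndex AbstractProxy]
  take AbstractProxy:  [LocalActor TinyTask object] + [LocalActor TinyTask object] + [AbstractProxy LocalActor TinyTask object] + [AbstractProxy]
  take LocalActor:  [LocalActor TinyTask object] + [LocalActor TinyTask object] + [LocalActor TinyTask object]
  take TinyTask:  [TinyTask object] + [TinyTask object] + [TinyTask object]
  take object:  [object] + [object] + [object]
MRO: AsyncGraph SmartCache RemoteIndex AbstractProxy LocalActor TinyTask object
LocalActor is at position 4; next is TinyTask.

TinyTask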